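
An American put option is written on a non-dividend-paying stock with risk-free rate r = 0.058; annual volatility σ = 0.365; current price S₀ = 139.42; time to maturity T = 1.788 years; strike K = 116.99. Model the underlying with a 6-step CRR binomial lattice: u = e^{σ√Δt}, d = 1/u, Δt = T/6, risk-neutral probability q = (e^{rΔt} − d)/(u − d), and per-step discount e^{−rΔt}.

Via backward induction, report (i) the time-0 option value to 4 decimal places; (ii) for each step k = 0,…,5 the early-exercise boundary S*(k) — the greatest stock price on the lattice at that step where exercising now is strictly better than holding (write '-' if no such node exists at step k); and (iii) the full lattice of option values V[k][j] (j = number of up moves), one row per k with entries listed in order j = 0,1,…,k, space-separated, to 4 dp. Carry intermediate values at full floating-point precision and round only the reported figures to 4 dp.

price = 11.5969
boundary = - - - 76.6874 62.8334 76.6874
tree:
11.5969
18.1865 5.2517
27.6209 9.1577 1.4333
40.3026 15.5965 2.8808 0.0000
54.1566 25.7000 5.7905 0.0000 0.0000
65.5079 40.3026 11.6388 0.0000 0.0000 0.0000
74.8084 54.1566 23.3939 0.0000 0.0000 0.0000 0.0000

params: Δt=0.29800 u=1.22049 d=0.81934 q=0.49381 e^(-rΔt)=0.98286
t_6 payoffs: 74.8084 54.1566 23.3939 0.0000 0.0000 0.0000 0.0000
t_5: node(5,0) S=51.4821 payoff=65.5079 vs cont=63.5032 → 65.5079 [stop]  node(5,1) S=76.6874 payoff=40.3026 vs cont=38.2979 → 40.3026 [stop]  node(5,2) S=114.2329 payoff=2.7571 vs cont=11.6388 → 11.6388 [wait]  node(5,3) S=170.1605 payoff=0.0000 vs cont=0.0000 → 0.0000 [wait]  node(5,4) S=253.4698 payoff=0.0000 vs cont=0.0000 → 0.0000 [wait]  node(5,5) S=377.5666 payoff=0.0000 vs cont=0.0000 → 0.0000 [wait]  ⇒ S*(5)=76.6874
t_4: node(4,0) S=62.8334 payoff=54.1566 vs cont=52.1520 → 54.1566 [stop]  node(4,1) S=93.5961 payoff=23.3939 vs cont=25.7000 → 25.7000 [wait]  node(4,2) S=139.4200 payoff=0.0000 vs cont=5.7905 → 5.7905 [wait]  node(4,3) S=207.6790 payoff=0.0000 vs cont=0.0000 → 0.0000 [wait]  node(4,4) S=309.3570 payoff=0.0000 vs cont=0.0000 → 0.0000 [wait]  ⇒ S*(4)=62.8334
t_3: node(3,0) S=76.6874 payoff=40.3026 vs cont=39.4172 → 40.3026 [stop]  node(3,1) S=114.2329 payoff=2.7571 vs cont=15.5965 → 15.5965 [wait]  node(3,2) S=170.1605 payoff=0.0000 vs cont=2.8808 → 2.8808 [wait]  node(3,3) S=253.4698 payoff=0.0000 vs cont=0.0000 → 0.0000 [wait]  ⇒ S*(3)=76.6874
t_2: node(2,0) S=93.5961 payoff=23.3939 vs cont=27.6209 → 27.6209 [wait]  node(2,1) S=139.4200 payoff=0.0000 vs cont=9.1577 → 9.1577 [wait]  node(2,2) S=207.6790 payoff=0.0000 vs cont=1.4333 → 1.4333 [wait]  ⇒ S*(2)=-
t_1: node(1,0) S=114.2329 payoff=2.7571 vs cont=18.1865 → 18.1865 [wait]  node(1,1) S=170.1605 payoff=0.0000 vs cont=5.2517 → 5.2517 [wait]  ⇒ S*(1)=-
t_0: node(0,0) S=139.4200 payoff=0.0000 vs cont=11.5969 → 11.5969 [wait]  ⇒ S*(0)=-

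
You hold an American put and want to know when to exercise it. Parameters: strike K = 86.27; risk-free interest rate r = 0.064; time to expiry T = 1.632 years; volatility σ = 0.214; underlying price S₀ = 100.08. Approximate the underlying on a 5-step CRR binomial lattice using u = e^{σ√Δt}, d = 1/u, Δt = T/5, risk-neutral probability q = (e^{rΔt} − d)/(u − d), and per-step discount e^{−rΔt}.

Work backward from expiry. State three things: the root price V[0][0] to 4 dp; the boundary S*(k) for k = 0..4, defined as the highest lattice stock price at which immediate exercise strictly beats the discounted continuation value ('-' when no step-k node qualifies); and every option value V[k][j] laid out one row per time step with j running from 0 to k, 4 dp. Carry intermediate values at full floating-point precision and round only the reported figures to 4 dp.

params: Δt=0.32640 u=1.13005 d=0.88492 q=0.55559 e^(-rΔt)=0.97933
t_5 payoffs: 31.9624 16.9186 0.0000 0.0000 0.0000 0.0000
t_4: node(4,0) S=61.3702 payoff=24.8998 vs cont=23.1163 → 24.8998 [stop]  node(4,1) S=78.3705 payoff=7.8995 vs cont=7.3634 → 7.8995 [stop]  node(4,2) S=100.0800 payoff=0.0000 vs cont=0.0000 → 0.0000 [wait]  node(4,3) S=127.8033 payoff=0.0000 vs cont=0.0000 → 0.0000 [wait]  node(4,4) S=163.2063 payoff=0.0000 vs cont=0.0000 → 0.0000 [wait]  ⇒ S*(4)=78.3705
t_3: node(3,0) S=69.3514 payoff=16.9186 vs cont=15.1352 → 16.9186 [stop]  node(3,1) S=88.5625 payoff=0.0000 vs cont=3.4381 → 3.4381 [wait]  node(3,2) S=113.0953 payoff=0.0000 vs cont=0.0000 → 0.0000 [wait]  node(3,3) S=144.4240 payoff=0.0000 vs cont=0.0000 → 0.0000 [wait]  ⇒ S*(3)=69.3514
t_2: node(2,0) S=78.3705 payoff=7.8995 vs cont=9.2341 → 9.2341 [wait]  node(2,1) S=100.0800 payoff=0.0000 vs cont=1.4963 → 1.4963 [wait]  node(2,2) S=127.8033 payoff=0.0000 vs cont=0.0000 → 0.0000 [wait]  ⇒ S*(2)=-
t_1: node(1,0) S=88.5625 payoff=0.0000 vs cont=4.8331 → 4.8331 [wait]  node(1,1) S=113.0953 payoff=0.0000 vs cont=0.6512 → 0.6512 [wait]  ⇒ S*(1)=-
t_0: node(0,0) S=100.0800 payoff=0.0000 vs cont=2.4578 → 2.4578 [wait]  ⇒ S*(0)=-

price = 2.4578
boundary = - - - 69.3514 78.3705
tree:
2.4578
4.8331 0.6512
9.2341 1.4963 0.0000
16.9186 3.4381 0.0000 0.0000
24.8998 7.8995 0.0000 0.0000 0.0000
31.9624 16.9186 0.0000 0.0000 0.0000 0.0000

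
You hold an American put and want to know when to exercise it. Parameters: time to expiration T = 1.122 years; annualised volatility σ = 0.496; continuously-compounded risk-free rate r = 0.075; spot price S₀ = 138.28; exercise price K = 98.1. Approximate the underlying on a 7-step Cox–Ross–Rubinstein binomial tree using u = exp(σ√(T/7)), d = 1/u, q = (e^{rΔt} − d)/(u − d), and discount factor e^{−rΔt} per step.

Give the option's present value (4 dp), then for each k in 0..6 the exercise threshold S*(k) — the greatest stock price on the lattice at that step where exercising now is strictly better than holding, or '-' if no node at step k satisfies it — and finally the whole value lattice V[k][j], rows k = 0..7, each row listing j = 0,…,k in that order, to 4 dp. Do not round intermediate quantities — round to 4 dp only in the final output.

Δt=0.16029, u=1.21967, d=0.81990, q=0.48077, disc=e^(-rΔt)=0.98805
k=7 terminal: V=max(K-S,0) → 63.6592 46.8664 21.8857 0.0000 0.0000 0.0000 0.0000 0.0000
k=6: j=0 S=42.0062 intr=56.0938 cont=54.9215 V=56.0938[EX]; j=1 S=62.4879 intr=35.6121 cont=34.4399 V=35.6121[EX]; j=2 S=92.9560 intr=5.1440 cont=11.2279 V=11.2279[hold]; j=3 S=138.2800 intr=0.0000 cont=0.0000 V=0.0000[hold]; j=4 S=205.7033 intr=0.0000 cont=0.0000 V=0.0000[hold]; j=5 S=306.0012 intr=0.0000 cont=0.0000 V=0.0000[hold]; j=6 S=455.2028 intr=0.0000 cont=0.0000 V=0.0000[hold]  S*(6)=62.4879
k=5: j=0 S=51.2336 intr=46.8664 cont=45.6942 V=46.8664[EX]; j=1 S=76.2143 intr=21.8857 cont=23.6035 V=23.6035[hold]; j=2 S=113.3753 intr=0.0000 cont=5.7602 V=5.7602[hold]; j=3 S=168.6554 intr=0.0000 cont=0.0000 V=0.0000[hold]; j=4 S=250.8893 intr=0.0000 cont=0.0000 V=0.0000[hold]; j=5 S=373.2192 intr=0.0000 cont=0.0000 V=0.0000[hold]  S*(5)=51.2336
k=4: j=0 S=62.4879 intr=35.6121 cont=35.2559 V=35.6121[EX]; j=1 S=92.9560 intr=5.1440 cont=14.8454 V=14.8454[hold]; j=2 S=138.2800 intr=0.0000 cont=2.9551 V=2.9551[hold]; j=3 S=205.7033 intr=0.0000 cont=0.0000 V=0.0000[hold]; j=4 S=306.0012 intr=0.0000 cont=0.0000 V=0.0000[hold]  S*(4)=62.4879
k=3: j=0 S=76.2143 intr=21.8857 cont=25.3219 V=25.3219[hold]; j=1 S=113.3753 intr=0.0000 cont=9.0198 V=9.0198[hold]; j=2 S=168.6554 intr=0.0000 cont=1.5161 V=1.5161[hold]; j=3 S=250.8893 intr=0.0000 cont=0.0000 V=0.0000[hold]  S*(3)=-
k=2: j=0 S=92.9560 intr=5.1440 cont=17.2754 V=17.2754[hold]; j=1 S=138.2800 intr=0.0000 cont=5.3476 V=5.3476[hold]; j=2 S=205.7033 intr=0.0000 cont=0.7778 V=0.7778[hold]  S*(2)=-
k=1: j=0 S=113.3753 intr=0.0000 cont=11.4029 V=11.4029[hold]; j=1 S=168.6554 intr=0.0000 cont=3.1129 V=3.1129[hold]  S*(1)=-
k=0: j=0 S=138.2800 intr=0.0000 cont=7.3287 V=7.3287[hold]  S*(0)=-

price = 7.3287
boundary = - - - - 62.4879 51.2336 62.4879
tree:
7.3287
11.4029 3.1129
17.2754 5.3476 0.7778
25.3219 9.0198 1.5161 0.0000
35.6121 14.8454 2.9551 0.0000 0.0000
46.8664 23.6035 5.7602 0.0000 0.0000 0.0000
56.0938 35.6121 11.2279 0.0000 0.0000 0.0000 0.0000
63.6592 46.8664 21.8857 0.0000 0.0000 0.0000 0.0000 0.0000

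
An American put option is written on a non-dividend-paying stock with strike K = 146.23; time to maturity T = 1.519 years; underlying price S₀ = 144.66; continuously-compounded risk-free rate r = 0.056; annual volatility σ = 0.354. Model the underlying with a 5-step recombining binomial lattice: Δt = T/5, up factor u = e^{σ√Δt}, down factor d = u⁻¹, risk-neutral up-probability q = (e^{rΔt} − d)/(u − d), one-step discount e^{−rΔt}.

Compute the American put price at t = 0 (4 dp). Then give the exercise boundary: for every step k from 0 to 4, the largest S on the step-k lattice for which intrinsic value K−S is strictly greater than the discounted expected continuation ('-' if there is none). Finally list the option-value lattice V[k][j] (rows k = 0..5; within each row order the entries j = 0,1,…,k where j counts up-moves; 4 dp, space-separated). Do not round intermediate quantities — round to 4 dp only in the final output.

Δt=0.30380  u=1.21545  d=0.82274  q=0.49507  discount=0.98313
step 5 (expiry): payoffs max(K−S,0) = 91.6975 65.6676 27.2128 0.0000 0.0000 0.0000
step 4: (k=4,j=0): S=66.2817, (K−S)⁺=79.9483, hold=77.4815 ⇒ V=79.9483 exercise | (k=4,j=1): S=97.9200, (K−S)⁺=48.3100, hold=45.8433 ⇒ V=48.3100 exercise | (k=4,j=2): S=144.6600, (K−S)⁺=1.5700, hold=13.5089 ⇒ V=13.5089 continue | (k=4,j=3): S=213.7104, (K−S)⁺=0.0000, hold=0.0000 ⇒ V=0.0000 continue | (k=4,j=4): S=315.7207, (K−S)⁺=0.0000, hold=0.0000 ⇒ V=0.0000 continue  boundary S*=97.9200
step 3: (k=3,j=0): S=80.5624, (K−S)⁺=65.6676, hold=63.2008 ⇒ V=65.6676 exercise | (k=3,j=1): S=119.0172, (K−S)⁺=27.2128, hold=30.5569 ⇒ V=30.5569 continue | (k=3,j=2): S=175.8276, (K−S)⁺=0.0000, hold=6.7060 ⇒ V=6.7060 continue | (k=3,j=3): S=259.7553, (K−S)⁺=0.0000, hold=0.0000 ⇒ V=0.0000 continue  boundary S*=80.5624
step 2: (k=2,j=0): S=97.9200, (K−S)⁺=48.3100, hold=47.4709 ⇒ V=48.3100 exercise | (k=2,j=1): S=144.6600, (K−S)⁺=1.5700, hold=18.4328 ⇒ V=18.4328 continue | (k=2,j=2): S=213.7104, (K−S)⁺=0.0000, hold=3.3290 ⇒ V=3.3290 continue  boundary S*=97.9200
step 1: (k=1,j=0): S=119.0172, (K−S)⁺=27.2128, hold=32.9534 ⇒ V=32.9534 continue | (k=1,j=1): S=175.8276, (K−S)⁺=0.0000, hold=10.7706 ⇒ V=10.7706 continue  boundary S*=-
step 0: (k=0,j=0): S=144.6600, (K−S)⁺=1.5700, hold=21.6008 ⇒ V=21.6008 continue  boundary S*=-

price = 21.6008
boundary = - - 97.9200 80.5624 97.9200
tree:
21.6008
32.9534 10.7706
48.3100 18.4328 3.3290
65.6676 30.5569 6.7060 0.0000
79.9483 48.3100 13.5089 0.0000 0.0000
91.6975 65.6676 27.2128 0.0000 0.0000 0.0000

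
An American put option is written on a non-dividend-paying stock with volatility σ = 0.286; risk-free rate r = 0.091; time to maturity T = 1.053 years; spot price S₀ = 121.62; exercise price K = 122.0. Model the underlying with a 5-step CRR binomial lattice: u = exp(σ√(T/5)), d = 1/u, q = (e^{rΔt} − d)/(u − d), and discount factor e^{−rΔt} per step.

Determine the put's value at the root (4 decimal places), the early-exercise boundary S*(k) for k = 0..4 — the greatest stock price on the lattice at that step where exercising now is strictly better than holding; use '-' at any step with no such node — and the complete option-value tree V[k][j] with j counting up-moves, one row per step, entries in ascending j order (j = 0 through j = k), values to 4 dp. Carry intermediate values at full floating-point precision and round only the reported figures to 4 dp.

price = 10.5121
boundary = - - 93.5414 82.0358 93.5414
tree:
10.5121
17.6388 4.8353
28.4586 9.0804 1.4029
39.9642 16.4880 3.1138 0.0000
50.0547 28.4586 6.9111 0.0000 0.0000
58.9040 39.9642 15.3393 0.0000 0.0000 0.0000

Δt=0.21060, u=1.14025, d=0.87700, q=0.54074, disc=e^(-rΔt)=0.98102
k=5 terminal: V=max(K-S,0) → 58.9040 39.9642 15.3393 0.0000 0.0000 0.0000
k=4: j=0 S=71.9453 intr=50.0547 cont=47.7389 V=50.0547[EX]; j=1 S=93.5414 intr=28.4586 cont=26.1428 V=28.4586[EX]; j=2 S=121.6200 intr=0.3800 cont=6.9111 V=6.9111[hold]; j=3 S=158.1271 intr=0.0000 cont=0.0000 V=0.0000[hold]; j=4 S=205.5926 intr=0.0000 cont=0.0000 V=0.0000[hold]  S*(4)=93.5414
k=3: j=0 S=82.0358 intr=39.9642 cont=37.6484 V=39.9642[EX]; j=1 S=106.6607 intr=15.3393 cont=16.4880 V=16.4880[hold]; j=2 S=138.6774 intr=0.0000 cont=3.1138 V=3.1138[hold]; j=3 S=180.3046 intr=0.0000 cont=0.0000 V=0.0000[hold]  S*(3)=82.0358
k=2: j=0 S=93.5414 intr=28.4586 cont=26.7522 V=28.4586[EX]; j=1 S=121.6200 intr=0.3800 cont=9.0804 V=9.0804[hold]; j=2 S=158.1271 intr=0.0000 cont=1.4029 V=1.4029[hold]  S*(2)=93.5414
k=1: j=0 S=106.6607 intr=15.3393 cont=17.6388 V=17.6388[hold]; j=1 S=138.6774 intr=0.0000 cont=4.8353 V=4.8353[hold]  S*(1)=-
k=0: j=0 S=121.6200 intr=0.3800 cont=10.5121 V=10.5121[hold]  S*(0)=-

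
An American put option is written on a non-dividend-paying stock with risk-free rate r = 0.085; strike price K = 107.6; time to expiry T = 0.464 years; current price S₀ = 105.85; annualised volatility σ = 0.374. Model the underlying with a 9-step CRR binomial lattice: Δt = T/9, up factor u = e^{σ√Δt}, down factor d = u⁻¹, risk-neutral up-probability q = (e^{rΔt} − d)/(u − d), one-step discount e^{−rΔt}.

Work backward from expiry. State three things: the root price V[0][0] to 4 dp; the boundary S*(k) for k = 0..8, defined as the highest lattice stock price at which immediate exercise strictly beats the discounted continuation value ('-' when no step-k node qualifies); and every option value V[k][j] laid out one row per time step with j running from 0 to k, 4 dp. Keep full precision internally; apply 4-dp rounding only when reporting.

price = 10.1306
boundary = - - - 82.0446 75.3650 82.0446 75.3650 82.0446 89.3162
tree:
10.1306
14.2221 6.2021
19.3801 9.2821 3.2323
25.5554 13.4863 5.2355 1.2939
32.2350 18.9328 8.2568 2.3151 0.3026
38.3707 25.5554 12.5959 4.0687 0.6136 0.0000
44.0070 32.2350 18.4259 6.9821 1.2440 0.0000 0.0000
49.1843 38.3707 25.5554 11.5871 2.5221 0.0000 0.0000 0.0000
53.9402 44.0070 32.2350 18.2838 5.1136 0.0000 0.0000 0.0000 0.0000
58.3089 49.1843 38.3707 25.5554 10.3677 0.0000 0.0000 0.0000 0.0000 0.0000

params: Δt=0.05156 u=1.08863 d=0.91859 q=0.50461 e^(-rΔt)=0.99563
t_9 payoffs: 58.3089 49.1843 38.3707 25.5554 10.3677 0.0000 0.0000 0.0000 0.0000 0.0000
t_8: node(8,0) S=53.6598 payoff=53.9402 vs cont=53.4697 → 53.9402 [stop]  node(8,1) S=63.5930 payoff=44.0070 vs cont=43.5365 → 44.0070 [stop]  node(8,2) S=75.3650 payoff=32.2350 vs cont=31.7645 → 32.2350 [stop]  node(8,3) S=89.3162 payoff=18.2838 vs cont=17.8133 → 18.2838 [stop]  node(8,4) S=105.8500 payoff=1.7500 vs cont=5.1136 → 5.1136 [wait]  node(8,5) S=125.4444 payoff=0.0000 vs cont=0.0000 → 0.0000 [wait]  node(8,6) S=148.6660 payoff=0.0000 vs cont=0.0000 → 0.0000 [wait]  node(8,7) S=176.1863 payoff=0.0000 vs cont=0.0000 → 0.0000 [wait]  node(8,8) S=208.8011 payoff=0.0000 vs cont=0.0000 → 0.0000 [wait]  ⇒ S*(8)=89.3162
t_7: node(7,0) S=58.4157 payoff=49.1843 vs cont=48.7139 → 49.1843 [stop]  node(7,1) S=69.2293 payoff=38.3707 vs cont=37.9002 → 38.3707 [stop]  node(7,2) S=82.0446 payoff=25.5554 vs cont=25.0849 → 25.5554 [stop]  node(7,3) S=97.2323 payoff=10.3677 vs cont=11.5871 → 11.5871 [wait]  node(7,4) S=115.2315 payoff=0.0000 vs cont=2.5221 → 2.5221 [wait]  node(7,5) S=136.5625 payoff=0.0000 vs cont=0.0000 → 0.0000 [wait]  node(7,6) S=161.8423 payoff=0.0000 vs cont=0.0000 → 0.0000 [wait]  node(7,7) S=191.8017 payoff=0.0000 vs cont=0.0000 → 0.0000 [wait]  ⇒ S*(7)=82.0446
t_6: node(6,0) S=63.5930 payoff=44.0070 vs cont=43.5365 → 44.0070 [stop]  node(6,1) S=75.3650 payoff=32.2350 vs cont=31.7645 → 32.2350 [stop]  node(6,2) S=89.3162 payoff=18.2838 vs cont=18.4259 → 18.4259 [wait]  node(6,3) S=105.8500 payoff=1.7500 vs cont=6.9821 → 6.9821 [wait]  node(6,4) S=125.4444 payoff=0.0000 vs cont=1.2440 → 1.2440 [wait]  node(6,5) S=148.6660 payoff=0.0000 vs cont=0.0000 → 0.0000 [wait]  node(6,6) S=176.1863 payoff=0.0000 vs cont=0.0000 → 0.0000 [wait]  ⇒ S*(6)=75.3650
t_5: node(5,0) S=69.2293 payoff=38.3707 vs cont=37.9002 → 38.3707 [stop]  node(5,1) S=82.0446 payoff=25.5554 vs cont=25.1563 → 25.5554 [stop]  node(5,2) S=97.2323 payoff=10.3677 vs cont=12.5959 → 12.5959 [wait]  node(5,3) S=115.2315 payoff=0.0000 vs cont=4.0687 → 4.0687 [wait]  node(5,4) S=136.5625 payoff=0.0000 vs cont=0.6136 → 0.6136 [wait]  node(5,5) S=161.8423 payoff=0.0000 vs cont=0.0000 → 0.0000 [wait]  ⇒ S*(5)=82.0446
t_4: node(4,0) S=75.3650 payoff=32.2350 vs cont=31.7645 → 32.2350 [stop]  node(4,1) S=89.3162 payoff=18.2838 vs cont=18.9328 → 18.9328 [wait]  node(4,2) S=105.8500 payoff=1.7500 vs cont=8.2568 → 8.2568 [wait]  node(4,3) S=125.4444 payoff=0.0000 vs cont=2.3151 → 2.3151 [wait]  node(4,4) S=148.6660 payoff=0.0000 vs cont=0.3026 → 0.3026 [wait]  ⇒ S*(4)=75.3650
t_3: node(3,0) S=82.0446 payoff=25.5554 vs cont=25.4109 → 25.5554 [stop]  node(3,1) S=97.2323 payoff=10.3677 vs cont=13.4863 → 13.4863 [wait]  node(3,2) S=115.2315 payoff=0.0000 vs cont=5.2355 → 5.2355 [wait]  node(3,3) S=136.5625 payoff=0.0000 vs cont=1.2939 → 1.2939 [wait]  ⇒ S*(3)=82.0446
t_2: node(2,0) S=89.3162 payoff=18.2838 vs cont=19.3801 → 19.3801 [wait]  node(2,1) S=105.8500 payoff=1.7500 vs cont=9.2821 → 9.2821 [wait]  node(2,2) S=125.4444 payoff=0.0000 vs cont=3.2323 → 3.2323 [wait]  ⇒ S*(2)=-
t_1: node(1,0) S=97.2323 payoff=10.3677 vs cont=14.2221 → 14.2221 [wait]  node(1,1) S=115.2315 payoff=0.0000 vs cont=6.2021 → 6.2021 [wait]  ⇒ S*(1)=-
t_0: node(0,0) S=105.8500 payoff=1.7500 vs cont=10.1306 → 10.1306 [wait]  ⇒ S*(0)=-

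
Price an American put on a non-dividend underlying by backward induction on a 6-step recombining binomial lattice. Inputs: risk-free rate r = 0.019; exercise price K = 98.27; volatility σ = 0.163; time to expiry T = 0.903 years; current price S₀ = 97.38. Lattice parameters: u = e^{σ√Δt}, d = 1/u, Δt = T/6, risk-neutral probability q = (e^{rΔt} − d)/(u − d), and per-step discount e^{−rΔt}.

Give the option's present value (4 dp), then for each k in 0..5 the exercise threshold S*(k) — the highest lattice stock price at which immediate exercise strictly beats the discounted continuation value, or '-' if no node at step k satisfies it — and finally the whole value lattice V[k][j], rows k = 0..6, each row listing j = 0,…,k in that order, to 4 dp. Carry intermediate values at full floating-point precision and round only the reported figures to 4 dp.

Δt=0.15050, u=1.06528, d=0.93872, q=0.50682, disc=e^(-rΔt)=0.99714
k=6 terminal: V=max(K-S,0) → 31.6362 22.6529 12.4586 0.8900 0.0000 0.0000 0.0000
k=5: j=0 S=70.9835 intr=27.2865 cont=27.0059 V=27.2865[EX]; j=1 S=80.5531 intr=17.7169 cont=17.4363 V=17.7169[EX]; j=2 S=91.4129 intr=6.8571 cont=6.5765 V=6.8571[EX]; j=3 S=103.7367 intr=0.0000 cont=0.4377 V=0.4377[hold]; j=4 S=117.7219 intr=0.0000 cont=0.0000 V=0.0000[hold]; j=5 S=133.5926 intr=0.0000 cont=0.0000 V=0.0000[hold]  S*(5)=91.4129
k=4: j=0 S=75.6171 intr=22.6529 cont=22.3723 V=22.6529[EX]; j=1 S=85.8114 intr=12.4586 cont=12.1780 V=12.4586[EX]; j=2 S=97.3800 intr=0.8900 cont=3.5933 V=3.5933[hold]; j=3 S=110.5083 intr=0.0000 cont=0.2152 V=0.2152[hold]; j=4 S=125.4064 intr=0.0000 cont=0.0000 V=0.0000[hold]  S*(4)=85.8114
k=3: j=0 S=80.5531 intr=17.7169 cont=17.4363 V=17.7169[EX]; j=1 S=91.4129 intr=6.8571 cont=7.9427 V=7.9427[hold]; j=2 S=103.7367 intr=0.0000 cont=1.8758 V=1.8758[hold]; j=3 S=117.7219 intr=0.0000 cont=0.1058 V=0.1058[hold]  S*(3)=80.5531
k=2: j=0 S=85.8114 intr=12.4586 cont=12.7267 V=12.7267[hold]; j=1 S=97.3800 intr=0.8900 cont=4.8540 V=4.8540[hold]; j=2 S=110.5083 intr=0.0000 cont=0.9760 V=0.9760[hold]  S*(2)=-
k=1: j=0 S=91.4129 intr=6.8571 cont=8.7117 V=8.7117[hold]; j=1 S=103.7367 intr=0.0000 cont=2.8803 V=2.8803[hold]  S*(1)=-
k=0: j=0 S=97.3800 intr=0.8900 cont=5.7397 V=5.7397[hold]  S*(0)=-

price = 5.7397
boundary = - - - 80.5531 85.8114 91.4129
tree:
5.7397
8.7117 2.8803
12.7267 4.8540 0.9760
17.7169 7.9427 1.8758 0.1058
22.6529 12.4586 3.5933 0.2152 0.0000
27.2865 17.7169 6.8571 0.4377 0.0000 0.0000
31.6362 22.6529 12.4586 0.8900 0.0000 0.0000 0.0000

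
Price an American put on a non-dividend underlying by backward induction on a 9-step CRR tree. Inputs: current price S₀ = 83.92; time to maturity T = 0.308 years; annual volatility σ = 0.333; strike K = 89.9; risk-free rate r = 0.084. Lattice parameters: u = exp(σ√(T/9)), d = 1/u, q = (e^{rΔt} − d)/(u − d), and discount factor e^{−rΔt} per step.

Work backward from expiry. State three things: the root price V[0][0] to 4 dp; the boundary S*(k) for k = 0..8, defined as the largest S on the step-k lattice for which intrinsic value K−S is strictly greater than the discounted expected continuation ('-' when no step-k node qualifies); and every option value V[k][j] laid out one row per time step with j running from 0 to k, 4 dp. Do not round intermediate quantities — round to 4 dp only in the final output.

price = 8.6950
boundary = - - - 69.7597 74.1922 69.7597 74.1922 78.9063 83.9200
tree:
8.6950
11.8909 5.6485
15.7477 8.2223 3.1873
20.1403 11.5819 5.0146 1.4354
24.3080 15.7078 7.6509 2.4893 0.4226
28.2267 20.1403 11.2327 4.2246 0.8225 0.0375
31.9113 24.3080 15.7078 6.9614 1.5975 0.0765 0.0000
35.3757 28.2267 20.1403 10.9937 3.0950 0.1559 0.0000 0.0000
38.6332 31.9113 24.3080 15.7078 5.9800 0.3178 0.0000 0.0000 0.0000
41.6960 35.3757 28.2267 20.1403 10.9937 0.6478 0.0000 0.0000 0.0000 0.0000

Δt=0.03422  u=1.06354  d=0.94026  q=0.50796  discount=0.99713
step 9 (expiry): payoffs max(K−S,0) = 41.6960 35.3757 28.2267 20.1403 10.9937 0.6478 0.0000 0.0000 0.0000 0.0000
step 8: (k=8,j=0): S=51.2668, (K−S)⁺=38.6332, hold=38.3751 ⇒ V=38.6332 exercise | (k=8,j=1): S=57.9887, (K−S)⁺=31.9113, hold=31.6532 ⇒ V=31.9113 exercise | (k=8,j=2): S=65.5920, (K−S)⁺=24.3080, hold=24.0499 ⇒ V=24.3080 exercise | (k=8,j=3): S=74.1922, (K−S)⁺=15.7078, hold=15.4497 ⇒ V=15.7078 exercise | (k=8,j=4): S=83.9200, (K−S)⁺=5.9800, hold=5.7219 ⇒ V=5.9800 exercise | (k=8,j=5): S=94.9233, (K−S)⁺=0.0000, hold=0.3178 ⇒ V=0.3178 continue | (k=8,j=6): S=107.3693, (K−S)⁺=0.0000, hold=0.0000 ⇒ V=0.0000 continue | (k=8,j=7): S=121.4471, (K−S)⁺=0.0000, hold=0.0000 ⇒ V=0.0000 continue | (k=8,j=8): S=137.3708, (K−S)⁺=0.0000, hold=0.0000 ⇒ V=0.0000 continue  boundary S*=83.9200
step 7: (k=7,j=0): S=54.5243, (K−S)⁺=35.3757, hold=35.1176 ⇒ V=35.3757 exercise | (k=7,j=1): S=61.6733, (K−S)⁺=28.2267, hold=27.9686 ⇒ V=28.2267 exercise | (k=7,j=2): S=69.7597, (K−S)⁺=20.1403, hold=19.8822 ⇒ V=20.1403 exercise | (k=7,j=3): S=78.9063, (K−S)⁺=10.9937, hold=10.7356 ⇒ V=10.9937 exercise | (k=7,j=4): S=89.2522, (K−S)⁺=0.6478, hold=3.0950 ⇒ V=3.0950 continue | (k=7,j=5): S=100.9547, (K−S)⁺=0.0000, hold=0.1559 ⇒ V=0.1559 continue | (k=7,j=6): S=114.1915, (K−S)⁺=0.0000, hold=0.0000 ⇒ V=0.0000 continue | (k=7,j=7): S=129.1638, (K−S)⁺=0.0000, hold=0.0000 ⇒ V=0.0000 continue  boundary S*=78.9063
step 6: (k=6,j=0): S=57.9887, (K−S)⁺=31.9113, hold=31.6532 ⇒ V=31.9113 exercise | (k=6,j=1): S=65.5920, (K−S)⁺=24.3080, hold=24.0499 ⇒ V=24.3080 exercise | (k=6,j=2): S=74.1922, (K−S)⁺=15.7078, hold=15.4497 ⇒ V=15.7078 exercise | (k=6,j=3): S=83.9200, (K−S)⁺=5.9800, hold=6.9614 ⇒ V=6.9614 continue | (k=6,j=4): S=94.9233, (K−S)⁺=0.0000, hold=1.5975 ⇒ V=1.5975 continue | (k=6,j=5): S=107.3693, (K−S)⁺=0.0000, hold=0.0765 ⇒ V=0.0765 continue | (k=6,j=6): S=121.4471, (K−S)⁺=0.0000, hold=0.0000 ⇒ V=0.0000 continue  boundary S*=74.1922
step 5: (k=5,j=0): S=61.6733, (K−S)⁺=28.2267, hold=27.9686 ⇒ V=28.2267 exercise | (k=5,j=1): S=69.7597, (K−S)⁺=20.1403, hold=19.8822 ⇒ V=20.1403 exercise | (k=5,j=2): S=78.9063, (K−S)⁺=10.9937, hold=11.2327 ⇒ V=11.2327 continue | (k=5,j=3): S=89.2522, (K−S)⁺=0.6478, hold=4.2246 ⇒ V=4.2246 continue | (k=5,j=4): S=100.9547, (K−S)⁺=0.0000, hold=0.8225 ⇒ V=0.8225 continue | (k=5,j=5): S=114.1915, (K−S)⁺=0.0000, hold=0.0375 ⇒ V=0.0375 continue  boundary S*=69.7597
step 4: (k=4,j=0): S=65.5920, (K−S)⁺=24.3080, hold=24.0499 ⇒ V=24.3080 exercise | (k=4,j=1): S=74.1922, (K−S)⁺=15.7078, hold=15.5708 ⇒ V=15.7078 exercise | (k=4,j=2): S=83.9200, (K−S)⁺=5.9800, hold=7.6509 ⇒ V=7.6509 continue | (k=4,j=3): S=94.9233, (K−S)⁺=0.0000, hold=2.4893 ⇒ V=2.4893 continue | (k=4,j=4): S=107.3693, (K−S)⁺=0.0000, hold=0.4226 ⇒ V=0.4226 continue  boundary S*=74.1922
step 3: (k=3,j=0): S=69.7597, (K−S)⁺=20.1403, hold=19.8822 ⇒ V=20.1403 exercise | (k=3,j=1): S=78.9063, (K−S)⁺=10.9937, hold=11.5819 ⇒ V=11.5819 continue | (k=3,j=2): S=89.2522, (K−S)⁺=0.6478, hold=5.0146 ⇒ V=5.0146 continue | (k=3,j=3): S=100.9547, (K−S)⁺=0.0000, hold=1.4354 ⇒ V=1.4354 continue  boundary S*=69.7597
step 2: (k=2,j=0): S=74.1922, (K−S)⁺=15.7078, hold=15.7477 ⇒ V=15.7477 continue | (k=2,j=1): S=83.9200, (K−S)⁺=5.9800, hold=8.2223 ⇒ V=8.2223 continue | (k=2,j=2): S=94.9233, (K−S)⁺=0.0000, hold=3.1873 ⇒ V=3.1873 continue  boundary S*=-
step 1: (k=1,j=0): S=78.9063, (K−S)⁺=10.9937, hold=11.8909 ⇒ V=11.8909 continue | (k=1,j=1): S=89.2522, (K−S)⁺=0.6478, hold=5.6485 ⇒ V=5.6485 continue  boundary S*=-
step 0: (k=0,j=0): S=83.9200, (K−S)⁺=5.9800, hold=8.6950 ⇒ V=8.6950 continue  boundary S*=-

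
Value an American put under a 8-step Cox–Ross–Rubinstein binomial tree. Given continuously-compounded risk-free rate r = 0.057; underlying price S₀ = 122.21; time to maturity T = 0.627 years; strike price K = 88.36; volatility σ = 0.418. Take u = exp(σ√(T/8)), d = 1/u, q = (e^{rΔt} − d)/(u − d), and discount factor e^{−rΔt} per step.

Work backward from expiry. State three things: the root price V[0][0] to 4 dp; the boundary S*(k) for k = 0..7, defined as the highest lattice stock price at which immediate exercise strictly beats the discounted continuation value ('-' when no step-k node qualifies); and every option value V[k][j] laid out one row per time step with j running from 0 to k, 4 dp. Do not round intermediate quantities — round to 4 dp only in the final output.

Δt=0.07838, u=1.12414, d=0.88957, q=0.48986, disc=e^(-rΔt)=0.99554
k=8 terminal: V=max(K-S,0) → 40.4382 27.8013 11.8321 0.0000 0.0000 0.0000 0.0000 0.0000 0.0000
k=7: j=0 S=53.8710 intr=34.4890 cont=34.0952 V=34.4890[EX]; j=1 S=68.0766 intr=20.2834 cont=19.8895 V=20.2834[EX]; j=2 S=86.0283 intr=2.3317 cont=6.0091 V=6.0091[hold]; j=3 S=108.7139 intr=0.0000 cont=0.0000 V=0.0000[hold]; j=4 S=137.3816 intr=0.0000 cont=0.0000 V=0.0000[hold]; j=5 S=173.6089 intr=0.0000 cont=0.0000 V=0.0000[hold]; j=6 S=219.3893 intr=0.0000 cont=0.0000 V=0.0000[hold]; j=7 S=277.2419 intr=0.0000 cont=0.0000 V=0.0000[hold]  S*(7)=68.0766
k=6: j=0 S=60.5587 intr=27.8013 cont=27.4075 V=27.8013[EX]; j=1 S=76.5279 intr=11.8321 cont=13.2316 V=13.2316[hold]; j=2 S=96.7082 intr=0.0000 cont=3.0518 V=3.0518[hold]; j=3 S=122.2100 intr=0.0000 cont=0.0000 V=0.0000[hold]; j=4 S=154.4366 intr=0.0000 cont=0.0000 V=0.0000[hold]; j=5 S=195.1613 intr=0.0000 cont=0.0000 V=0.0000[hold]; j=6 S=246.6250 intr=0.0000 cont=0.0000 V=0.0000[hold]  S*(6)=60.5587
k=5: j=0 S=68.0766 intr=20.2834 cont=20.5720 V=20.5720[hold]; j=1 S=86.0283 intr=2.3317 cont=8.2081 V=8.2081[hold]; j=2 S=108.7139 intr=0.0000 cont=1.5499 V=1.5499[hold]; j=3 S=137.3816 intr=0.0000 cont=0.0000 V=0.0000[hold]; j=4 S=173.6089 intr=0.0000 cont=0.0000 V=0.0000[hold]; j=5 S=219.3893 intr=0.0000 cont=0.0000 V=0.0000[hold]  S*(5)=-
k=4: j=0 S=76.5279 intr=11.8321 cont=14.4507 V=14.4507[hold]; j=1 S=96.7082 intr=0.0000 cont=4.9244 V=4.9244[hold]; j=2 S=122.2100 intr=0.0000 cont=0.7871 V=0.7871[hold]; j=3 S=154.4366 intr=0.0000 cont=0.0000 V=0.0000[hold]; j=4 S=195.1613 intr=0.0000 cont=0.0000 V=0.0000[hold]  S*(4)=-
k=3: j=0 S=86.0283 intr=2.3317 cont=9.7405 V=9.7405[hold]; j=1 S=108.7139 intr=0.0000 cont=2.8848 V=2.8848[hold]; j=2 S=137.3816 intr=0.0000 cont=0.3997 V=0.3997[hold]; j=3 S=173.6089 intr=0.0000 cont=0.0000 V=0.0000[hold]  S*(3)=-
k=2: j=0 S=96.7082 intr=0.0000 cont=6.3537 V=6.3537[hold]; j=1 S=122.2100 intr=0.0000 cont=1.6600 V=1.6600[hold]; j=2 S=154.4366 intr=0.0000 cont=0.2030 V=0.2030[hold]  S*(2)=-
k=1: j=0 S=108.7139 intr=0.0000 cont=4.0363 V=4.0363[hold]; j=1 S=137.3816 intr=0.0000 cont=0.9421 V=0.9421[hold]  S*(1)=-
k=0: j=0 S=122.2100 intr=0.0000 cont=2.5093 V=2.5093[hold]  S*(0)=-

price = 2.5093
boundary = - - - - - - 60.5587 68.0766
tree:
2.5093
4.0363 0.9421
6.3537 1.6600 0.2030
9.7405 2.8848 0.3997 0.0000
14.4507 4.9244 0.7871 0.0000 0.0000
20.5720 8.2081 1.5499 0.0000 0.0000 0.0000
27.8013 13.2316 3.0518 0.0000 0.0000 0.0000 0.0000
34.4890 20.2834 6.0091 0.0000 0.0000 0.0000 0.0000 0.0000
40.4382 27.8013 11.8321 0.0000 0.0000 0.0000 0.0000 0.0000 0.0000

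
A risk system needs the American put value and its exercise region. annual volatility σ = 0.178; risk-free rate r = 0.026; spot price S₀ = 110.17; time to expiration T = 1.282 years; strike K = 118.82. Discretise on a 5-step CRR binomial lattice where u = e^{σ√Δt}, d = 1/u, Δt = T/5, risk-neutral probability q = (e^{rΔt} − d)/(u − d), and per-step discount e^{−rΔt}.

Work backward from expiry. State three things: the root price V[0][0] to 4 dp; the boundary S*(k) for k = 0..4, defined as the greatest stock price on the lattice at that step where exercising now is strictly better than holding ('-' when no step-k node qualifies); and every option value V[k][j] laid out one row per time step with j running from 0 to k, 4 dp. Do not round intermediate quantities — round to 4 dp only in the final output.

price = 12.1461
boundary = - - 91.9974 100.6745 91.9974
tree:
12.1461
18.5097 6.3000
26.8226 10.9072 2.0349
34.7518 18.1455 4.2198 0.0000
41.9976 26.8226 8.7504 0.0000 0.0000
48.6189 34.7518 18.1455 0.0000 0.0000 0.0000

Δt=0.25640, u=1.09432, d=0.91381, q=0.51454, disc=e^(-rΔt)=0.99336
k=5 terminal: V=max(K-S,0) → 48.6189 34.7518 18.1455 0.0000 0.0000 0.0000
k=4: j=0 S=76.8224 intr=41.9976 cont=41.2081 V=41.9976[EX]; j=1 S=91.9974 intr=26.8226 cont=26.0331 V=26.8226[EX]; j=2 S=110.1700 intr=8.6500 cont=8.7504 V=8.7504[hold]; j=3 S=131.9323 intr=0.0000 cont=0.0000 V=0.0000[hold]; j=4 S=157.9933 intr=0.0000 cont=0.0000 V=0.0000[hold]  S*(4)=91.9974
k=3: j=0 S=84.0682 intr=34.7518 cont=33.9623 V=34.7518[EX]; j=1 S=100.6745 intr=18.1455 cont=17.4074 V=18.1455[EX]; j=2 S=120.5611 intr=0.0000 cont=4.2198 V=4.2198[hold]; j=3 S=144.3759 intr=0.0000 cont=0.0000 V=0.0000[hold]  S*(3)=100.6745
k=2: j=0 S=91.9974 intr=26.8226 cont=26.0331 V=26.8226[EX]; j=1 S=110.1700 intr=8.6500 cont=10.9072 V=10.9072[hold]; j=2 S=131.9323 intr=0.0000 cont=2.0349 V=2.0349[hold]  S*(2)=91.9974
k=1: j=0 S=100.6745 intr=18.1455 cont=18.5097 V=18.5097[hold]; j=1 S=120.5611 intr=0.0000 cont=6.3000 V=6.3000[hold]  S*(1)=-
k=0: j=0 S=110.1700 intr=8.6500 cont=12.1461 V=12.1461[hold]  S*(0)=-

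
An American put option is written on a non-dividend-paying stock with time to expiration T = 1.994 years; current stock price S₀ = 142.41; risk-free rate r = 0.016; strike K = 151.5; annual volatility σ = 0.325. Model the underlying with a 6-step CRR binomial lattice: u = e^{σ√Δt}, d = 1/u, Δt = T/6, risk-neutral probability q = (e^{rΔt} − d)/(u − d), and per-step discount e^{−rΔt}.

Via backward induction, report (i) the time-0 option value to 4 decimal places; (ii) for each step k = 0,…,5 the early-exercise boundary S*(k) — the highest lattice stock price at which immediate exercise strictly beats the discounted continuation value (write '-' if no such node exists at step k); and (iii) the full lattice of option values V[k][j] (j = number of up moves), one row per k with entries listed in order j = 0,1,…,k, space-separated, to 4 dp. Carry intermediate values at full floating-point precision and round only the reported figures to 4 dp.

price = 29.3694
boundary = - - - 81.1775 97.9048 118.0789
tree:
29.3694
40.8279 16.6498
54.7645 25.4155 6.8530
70.3225 37.6640 11.7506 1.3512
84.1918 53.5952 19.9432 2.5508 0.0000
95.6916 70.3225 33.4211 4.8153 0.0000 0.0000
105.2266 84.1918 53.5952 9.0900 0.0000 0.0000 0.0000

Δt=0.33233  u=1.20606  d=0.82915  q=0.46744  discount=0.99470
step 6 (expiry): payoffs max(K−S,0) = 105.2266 84.1918 53.5952 9.0900 0.0000 0.0000 0.0000
step 5: (k=5,j=0): S=55.8084, (K−S)⁺=95.6916, hold=94.8882 ⇒ V=95.6916 exercise | (k=5,j=1): S=81.1775, (K−S)⁺=70.3225, hold=69.5190 ⇒ V=70.3225 exercise | (k=5,j=2): S=118.0789, (K−S)⁺=33.4211, hold=32.6177 ⇒ V=33.4211 exercise | (k=5,j=3): S=171.7547, (K−S)⁺=0.0000, hold=4.8153 ⇒ V=4.8153 continue | (k=5,j=4): S=249.8303, (K−S)⁺=0.0000, hold=0.0000 ⇒ V=0.0000 continue | (k=5,j=5): S=363.3971, (K−S)⁺=0.0000, hold=0.0000 ⇒ V=0.0000 continue  boundary S*=118.0789
step 4: (k=4,j=0): S=67.3082, (K−S)⁺=84.1918, hold=83.3884 ⇒ V=84.1918 exercise | (k=4,j=1): S=97.9048, (K−S)⁺=53.5952, hold=52.7917 ⇒ V=53.5952 exercise | (k=4,j=2): S=142.4100, (K−S)⁺=9.0900, hold=19.9432 ⇒ V=19.9432 continue | (k=4,j=3): S=207.1461, (K−S)⁺=0.0000, hold=2.5508 ⇒ V=2.5508 continue | (k=4,j=4): S=301.3098, (K−S)⁺=0.0000, hold=0.0000 ⇒ V=0.0000 continue  boundary S*=97.9048
step 3: (k=3,j=0): S=81.1775, (K−S)⁺=70.3225, hold=69.5190 ⇒ V=70.3225 exercise | (k=3,j=1): S=118.0789, (K−S)⁺=33.4211, hold=37.6640 ⇒ V=37.6640 continue | (k=3,j=2): S=171.7547, (K−S)⁺=0.0000, hold=11.7506 ⇒ V=11.7506 continue | (k=3,j=3): S=249.8303, (K−S)⁺=0.0000, hold=1.3512 ⇒ V=1.3512 continue  boundary S*=81.1775
step 2: (k=2,j=0): S=97.9048, (K−S)⁺=53.5952, hold=54.7645 ⇒ V=54.7645 continue | (k=2,j=1): S=142.4100, (K−S)⁺=9.0900, hold=25.4155 ⇒ V=25.4155 continue | (k=2,j=2): S=207.1461, (K−S)⁺=0.0000, hold=6.8530 ⇒ V=6.8530 continue  boundary S*=-
step 1: (k=1,j=0): S=118.0789, (K−S)⁺=33.4211, hold=40.8279 ⇒ V=40.8279 continue | (k=1,j=1): S=171.7547, (K−S)⁺=0.0000, hold=16.6498 ⇒ V=16.6498 continue  boundary S*=-
step 0: (k=0,j=0): S=142.4100, (K−S)⁺=9.0900, hold=29.3694 ⇒ V=29.3694 continue  boundary S*=-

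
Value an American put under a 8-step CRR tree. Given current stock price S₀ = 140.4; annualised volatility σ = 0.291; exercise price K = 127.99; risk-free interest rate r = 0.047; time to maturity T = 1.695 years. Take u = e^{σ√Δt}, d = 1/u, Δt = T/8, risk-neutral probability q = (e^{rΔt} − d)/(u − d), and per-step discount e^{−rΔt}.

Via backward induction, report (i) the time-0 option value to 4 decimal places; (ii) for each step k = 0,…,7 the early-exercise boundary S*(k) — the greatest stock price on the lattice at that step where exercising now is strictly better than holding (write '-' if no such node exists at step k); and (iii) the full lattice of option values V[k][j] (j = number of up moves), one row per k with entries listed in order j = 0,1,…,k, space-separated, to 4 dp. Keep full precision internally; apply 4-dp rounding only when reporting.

price = 11.2448
boundary = - - - - 82.1632 93.9398 82.1632 93.9398
tree:
11.2448
16.8176 5.9797
24.3931 9.6906 2.4436
34.1358 15.2824 4.3760 0.5891
45.8268 23.2997 7.6899 1.1991 0.0000
56.1271 34.0502 13.1746 2.4408 0.0000 0.0000
65.1361 45.8268 21.7726 4.9683 0.0000 0.0000 0.0000
73.0156 56.1271 34.0502 10.1131 0.0000 0.0000 0.0000 0.0000
79.9074 65.1361 45.8268 20.5856 0.0000 0.0000 0.0000 0.0000 0.0000

Δt=0.21188  u=1.14333  d=0.87464  q=0.50381  discount=0.99009
step 8 (expiry): payoffs max(K−S,0) = 79.9074 65.1361 45.8268 20.5856 0.0000 0.0000 0.0000 0.0000 0.0000
step 7: (k=7,j=0): S=54.9744, (K−S)⁺=73.0156, hold=71.7474 ⇒ V=73.0156 exercise | (k=7,j=1): S=71.8629, (K−S)⁺=56.1271, hold=54.8588 ⇒ V=56.1271 exercise | (k=7,j=2): S=93.9398, (K−S)⁺=34.0502, hold=32.7819 ⇒ V=34.0502 exercise | (k=7,j=3): S=122.7990, (K−S)⁺=5.1910, hold=10.1131 ⇒ V=10.1131 continue | (k=7,j=4): S=160.5238, (K−S)⁺=0.0000, hold=0.0000 ⇒ V=0.0000 continue | (k=7,j=5): S=209.8381, (K−S)⁺=0.0000, hold=0.0000 ⇒ V=0.0000 continue | (k=7,j=6): S=274.3022, (K−S)⁺=0.0000, hold=0.0000 ⇒ V=0.0000 continue | (k=7,j=7): S=358.5701, (K−S)⁺=0.0000, hold=0.0000 ⇒ V=0.0000 continue  boundary S*=93.9398
step 6: (k=6,j=0): S=62.8539, (K−S)⁺=65.1361, hold=63.8678 ⇒ V=65.1361 exercise | (k=6,j=1): S=82.1632, (K−S)⁺=45.8268, hold=44.5586 ⇒ V=45.8268 exercise | (k=6,j=2): S=107.4044, (K−S)⁺=20.5856, hold=21.7726 ⇒ V=21.7726 continue | (k=6,j=3): S=140.4000, (K−S)⁺=0.0000, hold=4.9683 ⇒ V=4.9683 continue | (k=6,j=4): S=183.5321, (K−S)⁺=0.0000, hold=0.0000 ⇒ V=0.0000 continue | (k=6,j=5): S=239.9147, (K−S)⁺=0.0000, hold=0.0000 ⇒ V=0.0000 continue | (k=6,j=6): S=313.6185, (K−S)⁺=0.0000, hold=0.0000 ⇒ V=0.0000 continue  boundary S*=82.1632
step 5: (k=5,j=0): S=71.8629, (K−S)⁺=56.1271, hold=54.8588 ⇒ V=56.1271 exercise | (k=5,j=1): S=93.9398, (K−S)⁺=34.0502, hold=33.3740 ⇒ V=34.0502 exercise | (k=5,j=2): S=122.7990, (K−S)⁺=5.1910, hold=13.1746 ⇒ V=13.1746 continue | (k=5,j=3): S=160.5238, (K−S)⁺=0.0000, hold=2.4408 ⇒ V=2.4408 continue | (k=5,j=4): S=209.8381, (K−S)⁺=0.0000, hold=0.0000 ⇒ V=0.0000 continue | (k=5,j=5): S=274.3022, (K−S)⁺=0.0000, hold=0.0000 ⇒ V=0.0000 continue  boundary S*=93.9398
step 4: (k=4,j=0): S=82.1632, (K−S)⁺=45.8268, hold=44.5586 ⇒ V=45.8268 exercise | (k=4,j=1): S=107.4044, (K−S)⁺=20.5856, hold=23.2997 ⇒ V=23.2997 continue | (k=4,j=2): S=140.4000, (K−S)⁺=0.0000, hold=7.6899 ⇒ V=7.6899 continue | (k=4,j=3): S=183.5321, (K−S)⁺=0.0000, hold=1.1991 ⇒ V=1.1991 continue | (k=4,j=4): S=239.9147, (K−S)⁺=0.0000, hold=0.0000 ⇒ V=0.0000 continue  boundary S*=82.1632
step 3: (k=3,j=0): S=93.9398, (K−S)⁺=34.0502, hold=34.1358 ⇒ V=34.1358 continue | (k=3,j=1): S=122.7990, (K−S)⁺=5.1910, hold=15.2824 ⇒ V=15.2824 continue | (k=3,j=2): S=160.5238, (K−S)⁺=0.0000, hold=4.3760 ⇒ V=4.3760 continue | (k=3,j=3): S=209.8381, (K−S)⁺=0.0000, hold=0.5891 ⇒ V=0.5891 continue  boundary S*=-
step 2: (k=2,j=0): S=107.4044, (K−S)⁺=20.5856, hold=24.3931 ⇒ V=24.3931 continue | (k=2,j=1): S=140.4000, (K−S)⁺=0.0000, hold=9.6906 ⇒ V=9.6906 continue | (k=2,j=2): S=183.5321, (K−S)⁺=0.0000, hold=2.4436 ⇒ V=2.4436 continue  boundary S*=-
step 1: (k=1,j=0): S=122.7990, (K−S)⁺=5.1910, hold=16.8176 ⇒ V=16.8176 continue | (k=1,j=1): S=160.5238, (K−S)⁺=0.0000, hold=5.9797 ⇒ V=5.9797 continue  boundary S*=-
step 0: (k=0,j=0): S=140.4000, (K−S)⁺=0.0000, hold=11.2448 ⇒ V=11.2448 continue  boundary S*=-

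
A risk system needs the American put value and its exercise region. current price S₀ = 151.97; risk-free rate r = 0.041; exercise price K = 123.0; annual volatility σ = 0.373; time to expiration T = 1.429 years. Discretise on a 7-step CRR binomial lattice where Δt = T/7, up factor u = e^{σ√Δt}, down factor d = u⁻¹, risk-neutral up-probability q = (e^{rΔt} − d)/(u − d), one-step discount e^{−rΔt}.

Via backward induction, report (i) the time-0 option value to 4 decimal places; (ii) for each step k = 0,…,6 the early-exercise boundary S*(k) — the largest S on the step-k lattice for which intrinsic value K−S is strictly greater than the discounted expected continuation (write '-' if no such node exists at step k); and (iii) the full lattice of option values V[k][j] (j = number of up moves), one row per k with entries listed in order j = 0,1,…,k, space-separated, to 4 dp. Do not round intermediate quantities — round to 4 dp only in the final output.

price = 9.8559
boundary = - - - - 77.4448 91.6608 77.4448
tree:
9.8559
15.2030 4.2992
22.7862 7.3437 1.1124
32.9508 12.2934 2.1689 0.0000
45.5552 20.0211 4.2286 0.0000 0.0000
57.5664 31.3392 8.2444 0.0000 0.0000 0.0000
67.7147 45.5552 16.0740 0.0000 0.0000 0.0000 0.0000
76.2891 57.5664 31.3392 0.0000 0.0000 0.0000 0.0000 0.0000

Δt=0.20414  u=1.18356  d=0.84491  q=0.48279  discount=0.99167
step 7 (expiry): payoffs max(K−S,0) = 76.2891 57.5664 31.3392 0.0000 0.0000 0.0000 0.0000 0.0000
step 6: (k=6,j=0): S=55.2853, (K−S)⁺=67.7147, hold=66.6896 ⇒ V=67.7147 exercise | (k=6,j=1): S=77.4448, (K−S)⁺=45.5552, hold=44.5300 ⇒ V=45.5552 exercise | (k=6,j=2): S=108.4863, (K−S)⁺=14.5137, hold=16.0740 ⇒ V=16.0740 continue | (k=6,j=3): S=151.9700, (K−S)⁺=0.0000, hold=0.0000 ⇒ V=0.0000 continue | (k=6,j=4): S=212.8829, (K−S)⁺=0.0000, hold=0.0000 ⇒ V=0.0000 continue | (k=6,j=5): S=298.2110, (K−S)⁺=0.0000, hold=0.0000 ⇒ V=0.0000 continue | (k=6,j=6): S=417.7404, (K−S)⁺=0.0000, hold=0.0000 ⇒ V=0.0000 continue  boundary S*=77.4448
step 5: (k=5,j=0): S=65.4336, (K−S)⁺=57.5664, hold=56.5412 ⇒ V=57.5664 exercise | (k=5,j=1): S=91.6608, (K−S)⁺=31.3392, hold=31.0610 ⇒ V=31.3392 exercise | (k=5,j=2): S=128.4004, (K−S)⁺=0.0000, hold=8.2444 ⇒ V=8.2444 continue | (k=5,j=3): S=179.8661, (K−S)⁺=0.0000, hold=0.0000 ⇒ V=0.0000 continue | (k=5,j=4): S=251.9603, (K−S)⁺=0.0000, hold=0.0000 ⇒ V=0.0000 continue | (k=5,j=5): S=352.9515, (K−S)⁺=0.0000, hold=0.0000 ⇒ V=0.0000 continue  boundary S*=91.6608
step 4: (k=4,j=0): S=77.4448, (K−S)⁺=45.5552, hold=44.5300 ⇒ V=45.5552 exercise | (k=4,j=1): S=108.4863, (K−S)⁺=14.5137, hold=20.0211 ⇒ V=20.0211 continue | (k=4,j=2): S=151.9700, (K−S)⁺=0.0000, hold=4.2286 ⇒ V=4.2286 continue | (k=4,j=3): S=212.8829, (K−S)⁺=0.0000, hold=0.0000 ⇒ V=0.0000 continue | (k=4,j=4): S=298.2110, (K−S)⁺=0.0000, hold=0.0000 ⇒ V=0.0000 continue  boundary S*=77.4448
step 3: (k=3,j=0): S=91.6608, (K−S)⁺=31.3392, hold=32.9508 ⇒ V=32.9508 continue | (k=3,j=1): S=128.4004, (K−S)⁺=0.0000, hold=12.2934 ⇒ V=12.2934 continue | (k=3,j=2): S=179.8661, (K−S)⁺=0.0000, hold=2.1689 ⇒ V=2.1689 continue | (k=3,j=3): S=251.9603, (K−S)⁺=0.0000, hold=0.0000 ⇒ V=0.0000 continue  boundary S*=-
step 2: (k=2,j=0): S=108.4863, (K−S)⁺=14.5137, hold=22.7862 ⇒ V=22.7862 continue | (k=2,j=1): S=151.9700, (K−S)⁺=0.0000, hold=7.3437 ⇒ V=7.3437 continue | (k=2,j=2): S=212.8829, (K−S)⁺=0.0000, hold=1.1124 ⇒ V=1.1124 continue  boundary S*=-
step 1: (k=1,j=0): S=128.4004, (K−S)⁺=0.0000, hold=15.2030 ⇒ V=15.2030 continue | (k=1,j=1): S=179.8661, (K−S)⁺=0.0000, hold=4.2992 ⇒ V=4.2992 continue  boundary S*=-
step 0: (k=0,j=0): S=151.9700, (K−S)⁺=0.0000, hold=9.8559 ⇒ V=9.8559 continue  boundary S*=-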